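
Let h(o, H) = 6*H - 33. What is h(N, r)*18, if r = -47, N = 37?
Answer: -5670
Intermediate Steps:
h(o, H) = -33 + 6*H
h(N, r)*18 = (-33 + 6*(-47))*18 = (-33 - 282)*18 = -315*18 = -5670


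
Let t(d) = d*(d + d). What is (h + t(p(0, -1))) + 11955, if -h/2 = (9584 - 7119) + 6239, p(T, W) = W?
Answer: -5451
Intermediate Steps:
h = -17408 (h = -2*((9584 - 7119) + 6239) = -2*(2465 + 6239) = -2*8704 = -17408)
t(d) = 2*d**2 (t(d) = d*(2*d) = 2*d**2)
(h + t(p(0, -1))) + 11955 = (-17408 + 2*(-1)**2) + 11955 = (-17408 + 2*1) + 11955 = (-17408 + 2) + 11955 = -17406 + 11955 = -5451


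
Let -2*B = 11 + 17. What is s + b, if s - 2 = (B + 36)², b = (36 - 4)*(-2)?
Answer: 422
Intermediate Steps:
B = -14 (B = -(11 + 17)/2 = -½*28 = -14)
b = -64 (b = 32*(-2) = -64)
s = 486 (s = 2 + (-14 + 36)² = 2 + 22² = 2 + 484 = 486)
s + b = 486 - 64 = 422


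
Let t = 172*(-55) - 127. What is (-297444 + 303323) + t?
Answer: -3708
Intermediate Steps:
t = -9587 (t = -9460 - 127 = -9587)
(-297444 + 303323) + t = (-297444 + 303323) - 9587 = 5879 - 9587 = -3708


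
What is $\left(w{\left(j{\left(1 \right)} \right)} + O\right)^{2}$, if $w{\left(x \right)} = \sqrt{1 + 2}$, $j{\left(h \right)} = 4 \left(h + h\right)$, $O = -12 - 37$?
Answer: $\left(49 - \sqrt{3}\right)^{2} \approx 2234.3$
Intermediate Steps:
$O = -49$
$j{\left(h \right)} = 8 h$ ($j{\left(h \right)} = 4 \cdot 2 h = 8 h$)
$w{\left(x \right)} = \sqrt{3}$
$\left(w{\left(j{\left(1 \right)} \right)} + O\right)^{2} = \left(\sqrt{3} - 49\right)^{2} = \left(-49 + \sqrt{3}\right)^{2}$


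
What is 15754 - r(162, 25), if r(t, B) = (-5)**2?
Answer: 15729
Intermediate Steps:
r(t, B) = 25
15754 - r(162, 25) = 15754 - 1*25 = 15754 - 25 = 15729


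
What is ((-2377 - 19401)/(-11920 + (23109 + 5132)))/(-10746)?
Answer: 10889/87692733 ≈ 0.00012417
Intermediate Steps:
((-2377 - 19401)/(-11920 + (23109 + 5132)))/(-10746) = -21778/(-11920 + 28241)*(-1/10746) = -21778/16321*(-1/10746) = 10889/87692733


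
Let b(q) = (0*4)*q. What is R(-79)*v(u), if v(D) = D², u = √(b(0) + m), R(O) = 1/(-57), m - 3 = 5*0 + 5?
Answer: -8/57 ≈ -0.14035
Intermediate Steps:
b(q) = 0 (b(q) = 0*q = 0)
m = 8 (m = 3 + (5*0 + 5) = 3 + (0 + 5) = 3 + 5 = 8)
R(O) = -1/57
u = 2*√2 (u = √(0 + 8) = √8 = 2*√2 ≈ 2.8284)
R(-79)*v(u) = -(2*√2)²/57 = -1/57*8 = -8/57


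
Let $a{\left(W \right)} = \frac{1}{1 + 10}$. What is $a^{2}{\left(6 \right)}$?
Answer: $\frac{1}{121} \approx 0.0082645$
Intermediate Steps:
$a{\left(W \right)} = \frac{1}{11}$
$a^{2}{\left(6 \right)} = \left(\frac{1}{11}\right)^{2} = \frac{1}{121}$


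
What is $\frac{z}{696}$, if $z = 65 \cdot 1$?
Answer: $\frac{65}{696} \approx 0.093391$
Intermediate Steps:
$z = 65$
$\frac{z}{696} = \frac{65}{696}$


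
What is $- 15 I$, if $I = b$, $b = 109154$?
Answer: $-1637310$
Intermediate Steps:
$I = 109154$
$- 15 I = \left(-15\right) 109154 = -1637310$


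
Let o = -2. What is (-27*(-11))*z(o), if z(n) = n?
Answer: -594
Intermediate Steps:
(-27*(-11))*z(o) = -27*(-11)*(-2) = 297*(-2) = -594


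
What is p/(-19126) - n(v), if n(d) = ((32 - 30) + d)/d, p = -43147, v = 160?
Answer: 951277/765040 ≈ 1.2434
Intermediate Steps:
n(d) = (2 + d)/d
p/(-19126) - n(v) = -43147/(-19126) - (2 + 160)/160 = -43147*(-1/19126) - 162/160 = 43147/19126 - 1*81/80 = 43147/19126 - 81/80 = 951277/765040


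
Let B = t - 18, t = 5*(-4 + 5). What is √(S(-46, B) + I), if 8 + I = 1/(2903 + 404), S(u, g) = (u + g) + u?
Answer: I*√1235792830/3307 ≈ 10.63*I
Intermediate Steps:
t = 5 (t = 5*1 = 5)
B = -13 (B = 5 - 18 = -13)
S(u, g) = g + 2*u (S(u, g) = (g + u) + u = g + 2*u)
I = -26455/3307 (I = -8 + 1/(2903 + 404) = -8 + 1/3307 = -26455/3307 ≈ -7.9997)
√(S(-46, B) + I) = √((-13 + 2*(-46)) - 26455/3307) = √((-13 - 92) - 26455/3307) = √(-105 - 26455/3307) = √(-373690/3307) = I*√1235792830/3307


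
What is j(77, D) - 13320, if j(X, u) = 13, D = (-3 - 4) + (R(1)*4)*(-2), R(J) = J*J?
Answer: -13307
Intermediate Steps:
R(J) = J²
D = -15 (D = (-3 - 4) + (1²*4)*(-2) = -7 + (1*4)*(-2) = -7 + 4*(-2) = -7 - 8 = -15)
j(77, D) - 13320 = 13 - 13320 = -13307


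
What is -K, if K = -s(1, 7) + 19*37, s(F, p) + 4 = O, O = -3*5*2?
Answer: -737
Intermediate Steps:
O = -30 (O = -15*2 = -30)
s(F, p) = -34 (s(F, p) = -4 - 30 = -34)
K = 737 (K = -1*(-34) + 19*37 = 34 + 703 = 737)
-K = -1*737 = -737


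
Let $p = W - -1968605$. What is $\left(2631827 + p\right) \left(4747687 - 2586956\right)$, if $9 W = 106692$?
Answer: $\frac{29897732344660}{3} \approx 9.9659 \cdot 10^{12}$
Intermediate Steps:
$W = \frac{35564}{3}$ ($W = \frac{1}{9} \cdot 106692 = \frac{35564}{3} \approx 11855.0$)
$p = \frac{5941379}{3}$ ($p = \frac{35564}{3} - -1968605 = \frac{35564}{3} + 1968605 = \frac{5941379}{3} \approx 1.9805 \cdot 10^{6}$)
$\left(2631827 + p\right) \left(4747687 - 2586956\right) = \left(2631827 + \frac{5941379}{3}\right) \left(4747687 - 2586956\right) = \frac{13836860}{3} \cdot 2160731 = \frac{29897732344660}{3}$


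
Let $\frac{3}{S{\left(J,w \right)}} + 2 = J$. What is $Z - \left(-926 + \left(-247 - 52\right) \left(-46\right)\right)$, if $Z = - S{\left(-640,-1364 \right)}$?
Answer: $- \frac{2745191}{214} \approx -12828.0$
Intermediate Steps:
$S{\left(J,w \right)} = \frac{3}{-2 + J}$
$Z = \frac{1}{214}$ ($Z = - \frac{3}{-2 - 640} = - \frac{3}{-642} = - \frac{3 \left(-1\right)}{642} = \left(-1\right) \left(- \frac{1}{214}\right) = \frac{1}{214} \approx 0.0046729$)
$Z - \left(-926 + \left(-247 - 52\right) \left(-46\right)\right) = \frac{1}{214} - \left(-926 + \left(-247 - 52\right) \left(-46\right)\right) = \frac{1}{214} - \left(-926 - -13754\right) = \frac{1}{214} - \left(-926 + 13754\right) = \frac{1}{214} - 12828 = - \frac{2745191}{214}$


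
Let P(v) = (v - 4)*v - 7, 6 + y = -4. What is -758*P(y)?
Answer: -100814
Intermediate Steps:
y = -10 (y = -6 - 4 = -10)
P(v) = -7 + v*(-4 + v) (P(v) = (-4 + v)*v - 7 = v*(-4 + v) - 7 = -7 + v*(-4 + v))
-758*P(y) = -758*(-7 + (-10)² - 4*(-10)) = -758*(-7 + 100 + 40) = -758*133 = -100814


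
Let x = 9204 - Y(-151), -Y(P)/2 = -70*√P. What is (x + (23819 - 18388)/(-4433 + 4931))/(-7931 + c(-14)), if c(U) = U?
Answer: -4589023/3956610 + 4*I*√151/227 ≈ -1.1598 + 0.21653*I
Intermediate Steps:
Y(P) = 140*√P (Y(P) = -(-140)*√P = 140*√P)
x = 9204 - 140*I*√151 (x = 9204 - 140*√(-151) = 9204 - 140*I*√151 ≈ 9204.0 - 1720.3*I)
(x + (23819 - 18388)/(-4433 + 4931))/(-7931 + c(-14)) = ((9204 - 140*I*√151) + (23819 - 18388)/(-4433 + 4931))/(-7931 - 14) = ((9204 - 140*I*√151) + 5431/498)/(-7945) = ((9204 - 140*I*√151) + 5431*(1/498))*(-1/7945) = ((9204 - 140*I*√151) + 5431/498)*(-1/7945) = (4589023/498 - 140*I*√151)*(-1/7945) = -4589023/3956610 + 4*I*√151/227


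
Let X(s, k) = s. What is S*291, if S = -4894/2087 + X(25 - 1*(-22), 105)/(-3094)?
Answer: -4434876375/6457178 ≈ -686.81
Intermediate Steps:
S = -15240125/6457178 (S = -4894/2087 + (25 - 1*(-22))/(-3094) = -4894*1/2087 + (25 + 22)*(-1/3094) = -4894/2087 + 47*(-1/3094) = -4894/2087 - 47/3094 = -15240125/6457178 ≈ -2.3602)
S*291 = -15240125/6457178*291 = -4434876375/6457178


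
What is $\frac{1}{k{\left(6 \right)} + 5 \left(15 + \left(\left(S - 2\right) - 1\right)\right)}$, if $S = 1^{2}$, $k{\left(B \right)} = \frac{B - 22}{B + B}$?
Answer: $\frac{3}{191} \approx 0.015707$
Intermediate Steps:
$k{\left(B \right)} = \frac{-22 + B}{2 B}$
$S = 1$
$\frac{1}{k{\left(6 \right)} + 5 \left(15 + \left(\left(S - 2\right) - 1\right)\right)} = \frac{1}{\frac{-22 + 6}{2 \cdot 6} + 5 \left(15 + \left(\left(1 - 2\right) - 1\right)\right)} = \frac{1}{\frac{1}{2} \cdot \frac{1}{6} \left(-16\right) + 5 \left(15 - 2\right)} = \frac{1}{- \frac{4}{3} + 5 \left(15 - 2\right)} = \frac{1}{- \frac{4}{3} + 5 \cdot 13} = \frac{1}{- \frac{4}{3} + 65} = \frac{1}{\frac{191}{3}} = \frac{3}{191}$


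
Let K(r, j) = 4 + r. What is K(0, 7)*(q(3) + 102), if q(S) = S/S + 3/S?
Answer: 416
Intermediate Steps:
q(S) = 1 + 3/S
K(0, 7)*(q(3) + 102) = (4 + 0)*((3 + 3)/3 + 102) = 4*((⅓)*6 + 102) = 4*(2 + 102) = 4*104 = 416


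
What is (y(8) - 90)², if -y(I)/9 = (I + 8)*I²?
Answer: 86601636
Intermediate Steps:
y(I) = -9*I²*(8 + I) (y(I) = -9*(I + 8)*I² = -9*(8 + I)*I² = -9*I²*(8 + I))
(y(8) - 90)² = (9*8²*(-8 - 1*8) - 90)² = (9*64*(-8 - 8) - 90)² = (9*64*(-16) - 90)² = (-9216 - 90)² = (-9306)² = 86601636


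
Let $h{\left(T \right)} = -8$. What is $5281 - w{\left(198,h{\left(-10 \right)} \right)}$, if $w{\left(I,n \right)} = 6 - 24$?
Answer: $5299$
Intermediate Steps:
$w{\left(I,n \right)} = -18$ ($w{\left(I,n \right)} = 6 - 24 = -18$)
$5281 - w{\left(198,h{\left(-10 \right)} \right)} = 5281 - -18 = 5281 + 18 = 5299$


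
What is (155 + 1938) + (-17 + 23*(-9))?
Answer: 1869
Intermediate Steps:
(155 + 1938) + (-17 + 23*(-9)) = 2093 + (-17 - 207) = 2093 - 224 = 1869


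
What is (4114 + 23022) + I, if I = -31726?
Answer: -4590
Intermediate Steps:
(4114 + 23022) + I = (4114 + 23022) - 31726 = 27136 - 31726 = -4590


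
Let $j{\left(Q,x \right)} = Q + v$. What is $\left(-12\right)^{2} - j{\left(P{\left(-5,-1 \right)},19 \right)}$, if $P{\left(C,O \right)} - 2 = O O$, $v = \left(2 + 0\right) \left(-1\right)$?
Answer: $143$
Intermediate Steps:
$v = -2$ ($v = 2 \left(-1\right) = -2$)
$P{\left(C,O \right)} = 2 + O^{2}$ ($P{\left(C,O \right)} = 2 + O O = 2 + O^{2}$)
$j{\left(Q,x \right)} = -2 + Q$ ($j{\left(Q,x \right)} = Q - 2 = -2 + Q$)
$\left(-12\right)^{2} - j{\left(P{\left(-5,-1 \right)},19 \right)} = \left(-12\right)^{2} - \left(-2 + \left(2 + \left(-1\right)^{2}\right)\right) = 144 - \left(-2 + \left(2 + 1\right)\right) = 144 - \left(-2 + 3\right) = 144 - 1 = 143$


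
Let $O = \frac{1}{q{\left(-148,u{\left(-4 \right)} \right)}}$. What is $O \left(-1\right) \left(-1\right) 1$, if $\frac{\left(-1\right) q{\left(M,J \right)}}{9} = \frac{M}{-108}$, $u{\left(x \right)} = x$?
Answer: $- \frac{3}{37} \approx -0.081081$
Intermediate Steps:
$q{\left(M,J \right)} = \frac{M}{12}$ ($q{\left(M,J \right)} = - 9 \frac{M}{-108} = - 9 M \left(- \frac{1}{108}\right) = - 9 \left(- \frac{M}{108}\right) = \frac{M}{12}$)
$O = - \frac{3}{37}$ ($O = \frac{1}{\frac{1}{12} \left(-148\right)} = \frac{1}{- \frac{37}{3}} = - \frac{3}{37} \approx -0.081081$)
$O \left(-1\right) \left(-1\right) 1 = - \frac{3 \left(-1\right) \left(-1\right) 1}{37} = - \frac{3 \cdot 1 \cdot 1}{37} = \left(- \frac{3}{37}\right) 1 = - \frac{3}{37}$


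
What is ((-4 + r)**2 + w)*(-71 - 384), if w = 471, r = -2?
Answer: -230685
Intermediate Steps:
((-4 + r)**2 + w)*(-71 - 384) = ((-4 - 2)**2 + 471)*(-71 - 384) = ((-6)**2 + 471)*(-455) = (36 + 471)*(-455) = 507*(-455) = -230685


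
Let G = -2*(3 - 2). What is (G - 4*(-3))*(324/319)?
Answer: 3240/319 ≈ 10.157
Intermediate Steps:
G = -2 (G = -2*1 = -2)
(G - 4*(-3))*(324/319) = (-2 - 4*(-3))*(324/319) = (-2 + 12)*(324*(1/319)) = 10*(324/319) = 3240/319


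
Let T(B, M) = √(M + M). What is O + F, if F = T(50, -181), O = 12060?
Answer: 12060 + I*√362 ≈ 12060.0 + 19.026*I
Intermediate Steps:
T(B, M) = √2*√M (T(B, M) = √(2*M) = √2*√M)
F = I*√362 (F = √2*√(-181) = √2*(I*√181) = I*√362 ≈ 19.026*I)
O + F = 12060 + I*√362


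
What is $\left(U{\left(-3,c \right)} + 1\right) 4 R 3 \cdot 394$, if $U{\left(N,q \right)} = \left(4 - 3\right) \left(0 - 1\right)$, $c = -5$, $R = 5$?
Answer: $0$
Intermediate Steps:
$U{\left(N,q \right)} = -1$ ($U{\left(N,q \right)} = 1 \left(-1\right) = -1$)
$\left(U{\left(-3,c \right)} + 1\right) 4 R 3 \cdot 394 = \left(-1 + 1\right) 4 \cdot 5 \cdot 3 \cdot 394 = 0 \cdot 4 \cdot 5 \cdot 3 \cdot 394 = 0 \cdot 5 \cdot 3 \cdot 394 = 0 \cdot 3 \cdot 394 = 0 \cdot 394 = 0$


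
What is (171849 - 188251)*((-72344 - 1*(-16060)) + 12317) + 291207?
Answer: 721437941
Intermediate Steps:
(171849 - 188251)*((-72344 - 1*(-16060)) + 12317) + 291207 = -16402*((-72344 + 16060) + 12317) + 291207 = -16402*(-56284 + 12317) + 291207 = -16402*(-43967) + 291207 = 721146734 + 291207 = 721437941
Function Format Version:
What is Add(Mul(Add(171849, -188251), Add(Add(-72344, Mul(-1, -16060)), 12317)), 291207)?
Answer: 721437941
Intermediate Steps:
Add(Mul(Add(171849, -188251), Add(Add(-72344, Mul(-1, -16060)), 12317)), 291207) = Add(Mul(-16402, Add(Add(-72344, 16060), 12317)), 291207) = Add(Mul(-16402, Add(-56284, 12317)), 291207) = Add(Mul(-16402, -43967), 291207) = Add(721146734, 291207) = 721437941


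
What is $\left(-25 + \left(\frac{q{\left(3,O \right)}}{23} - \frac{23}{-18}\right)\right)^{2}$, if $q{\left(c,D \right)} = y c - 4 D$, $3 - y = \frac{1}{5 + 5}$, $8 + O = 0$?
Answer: $\frac{516243841}{1071225} \approx 481.92$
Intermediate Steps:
$O = -8$ ($O = -8 + 0 = -8$)
$y = \frac{29}{10}$ ($y = 3 - \frac{1}{5 + 5} = 3 - \frac{1}{10} = \frac{29}{10} \approx 2.9$)
$q{\left(c,D \right)} = - 4 D + \frac{29 c}{10}$ ($q{\left(c,D \right)} = \frac{29 c}{10} - 4 D = - 4 D + \frac{29 c}{10}$)
$\left(-25 + \left(\frac{q{\left(3,O \right)}}{23} - \frac{23}{-18}\right)\right)^{2} = \left(-25 - \left(- \frac{23}{18} - \frac{\left(-4\right) \left(-8\right) + \frac{29}{10} \cdot 3}{23}\right)\right)^{2} = \left(-25 - \left(- \frac{23}{18} - \left(32 + \frac{87}{10}\right) \frac{1}{23}\right)\right)^{2} = \left(-25 + \left(\frac{407}{10} \cdot \frac{1}{23} + \frac{23}{18}\right)\right)^{2} = \left(-25 + \left(\frac{407}{230} + \frac{23}{18}\right)\right)^{2} = \left(-25 + \frac{3154}{1035}\right)^{2} = \left(- \frac{22721}{1035}\right)^{2} = \frac{516243841}{1071225}$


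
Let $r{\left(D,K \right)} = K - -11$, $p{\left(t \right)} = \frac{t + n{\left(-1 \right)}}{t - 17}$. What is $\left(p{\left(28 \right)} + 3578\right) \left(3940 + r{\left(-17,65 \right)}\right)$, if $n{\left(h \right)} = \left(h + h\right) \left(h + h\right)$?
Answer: $\frac{158190240}{11} \approx 1.4381 \cdot 10^{7}$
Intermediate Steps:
$n{\left(h \right)} = 4 h^{2}$ ($n{\left(h \right)} = 2 h 2 h = 4 h^{2}$)
$p{\left(t \right)} = \frac{4 + t}{-17 + t}$ ($p{\left(t \right)} = \frac{t + 4 \left(-1\right)^{2}}{t - 17} = \frac{t + 4 \cdot 1}{-17 + t} = \frac{t + 4}{-17 + t} = \frac{4 + t}{-17 + t}$)
$r{\left(D,K \right)} = 11 + K$ ($r{\left(D,K \right)} = K + 11 = 11 + K$)
$\left(p{\left(28 \right)} + 3578\right) \left(3940 + r{\left(-17,65 \right)}\right) = \left(\frac{4 + 28}{-17 + 28} + 3578\right) \left(3940 + \left(11 + 65\right)\right) = \left(\frac{1}{11} \cdot 32 + 3578\right) \left(3940 + 76\right) = \left(\frac{1}{11} \cdot 32 + 3578\right) 4016 = \left(\frac{32}{11} + 3578\right) 4016 = \frac{39390}{11} \cdot 4016 = \frac{158190240}{11}$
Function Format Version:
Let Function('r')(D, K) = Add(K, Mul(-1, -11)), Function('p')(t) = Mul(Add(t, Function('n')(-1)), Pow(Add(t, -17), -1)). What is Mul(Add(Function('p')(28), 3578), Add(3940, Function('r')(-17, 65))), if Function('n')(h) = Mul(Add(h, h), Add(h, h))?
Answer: Rational(158190240, 11) ≈ 1.4381e+7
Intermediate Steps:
Function('n')(h) = Mul(4, Pow(h, 2)) (Function('n')(h) = Mul(Mul(2, h), Mul(2, h)) = Mul(4, Pow(h, 2)))
Function('p')(t) = Mul(Pow(Add(-17, t), -1), Add(4, t)) (Function('p')(t) = Mul(Add(t, Mul(4, Pow(-1, 2))), Pow(Add(t, -17), -1)) = Mul(Add(t, Mul(4, 1)), Pow(Add(-17, t), -1)) = Mul(Add(t, 4), Pow(Add(-17, t), -1)) = Mul(Add(4, t), Pow(Add(-17, t), -1)) = Mul(Pow(Add(-17, t), -1), Add(4, t)))
Function('r')(D, K) = Add(11, K) (Function('r')(D, K) = Add(K, 11) = Add(11, K))
Mul(Add(Function('p')(28), 3578), Add(3940, Function('r')(-17, 65))) = Mul(Add(Mul(Pow(Add(-17, 28), -1), Add(4, 28)), 3578), Add(3940, Add(11, 65))) = Mul(Add(Mul(Pow(11, -1), 32), 3578), Add(3940, 76)) = Mul(Add(Mul(Rational(1, 11), 32), 3578), 4016) = Mul(Add(Rational(32, 11), 3578), 4016) = Mul(Rational(39390, 11), 4016) = Rational(158190240, 11)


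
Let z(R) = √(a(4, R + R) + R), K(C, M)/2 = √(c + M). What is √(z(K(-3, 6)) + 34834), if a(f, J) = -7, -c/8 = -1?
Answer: √(34834 + √(-7 + 2*√14)) ≈ 186.64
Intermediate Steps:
c = 8 (c = -8*(-1) = 8)
K(C, M) = 2*√(8 + M)
z(R) = √(-7 + R)
√(z(K(-3, 6)) + 34834) = √(√(-7 + 2*√(8 + 6)) + 34834) = √(√(-7 + 2*√14) + 34834) = √(34834 + √(-7 + 2*√14))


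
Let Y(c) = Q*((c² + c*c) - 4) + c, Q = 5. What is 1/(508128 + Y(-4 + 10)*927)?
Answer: 1/828870 ≈ 1.2065e-6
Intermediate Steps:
Y(c) = -20 + c + 10*c² (Y(c) = 5*((c² + c*c) - 4) + c = 5*((c² + c²) - 4) + c = 5*(2*c² - 4) + c = 5*(-4 + 2*c²) + c = (-20 + 10*c²) + c = -20 + c + 10*c²)
1/(508128 + Y(-4 + 10)*927) = 1/(508128 + (-20 + (-4 + 10) + 10*(-4 + 10)²)*927) = 1/(508128 + (-20 + 6 + 10*6²)*927) = 1/(508128 + (-20 + 6 + 10*36)*927) = 1/(508128 + (-20 + 6 + 360)*927) = 1/(508128 + 346*927) = 1/(508128 + 320742) = 1/828870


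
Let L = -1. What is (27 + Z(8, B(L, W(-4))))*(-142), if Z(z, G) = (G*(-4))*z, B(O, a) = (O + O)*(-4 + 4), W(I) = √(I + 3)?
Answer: -3834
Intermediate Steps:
W(I) = √(3 + I)
B(O, a) = 0 (B(O, a) = (2*O)*0 = 0)
Z(z, G) = -4*G*z (Z(z, G) = (-4*G)*z = -4*G*z)
(27 + Z(8, B(L, W(-4))))*(-142) = (27 - 4*0*8)*(-142) = (27 + 0)*(-142) = 27*(-142) = -3834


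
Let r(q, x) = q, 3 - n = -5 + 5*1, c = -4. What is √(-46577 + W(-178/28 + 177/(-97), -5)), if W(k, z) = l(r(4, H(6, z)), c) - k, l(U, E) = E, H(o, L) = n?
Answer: I*√85887914546/1358 ≈ 215.81*I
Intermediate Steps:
n = 3 (n = 3 - (-5 + 5*1) = 3 - (-5 + 5) = 3 - 1*0 = 3 + 0 = 3)
H(o, L) = 3
W(k, z) = -4 - k
√(-46577 + W(-178/28 + 177/(-97), -5)) = √(-46577 + (-4 - (-178/28 + 177/(-97)))) = √(-46577 + (-4 - (-178*1/28 + 177*(-1/97)))) = √(-46577 + (-4 - (-89/14 - 177/97))) = √(-46577 + (-4 - 1*(-11111/1358))) = √(-46577 + (-4 + 11111/1358)) = √(-46577 + 5679/1358) = √(-63245887/1358) = I*√85887914546/1358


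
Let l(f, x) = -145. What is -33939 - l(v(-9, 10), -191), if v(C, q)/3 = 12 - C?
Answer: -33794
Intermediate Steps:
v(C, q) = 36 - 3*C (v(C, q) = 3*(12 - C) = 36 - 3*C)
-33939 - l(v(-9, 10), -191) = -33939 - 1*(-145) = -33939 + 145 = -33794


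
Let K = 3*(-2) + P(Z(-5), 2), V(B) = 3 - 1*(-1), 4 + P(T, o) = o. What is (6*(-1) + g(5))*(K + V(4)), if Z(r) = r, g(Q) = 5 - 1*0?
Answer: 4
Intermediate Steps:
g(Q) = 5 (g(Q) = 5 + 0 = 5)
P(T, o) = -4 + o
V(B) = 4 (V(B) = 3 + 1 = 4)
K = -8 (K = 3*(-2) + (-4 + 2) = -6 - 2 = -8)
(6*(-1) + g(5))*(K + V(4)) = (6*(-1) + 5)*(-8 + 4) = (-6 + 5)*(-4) = -1*(-4) = 4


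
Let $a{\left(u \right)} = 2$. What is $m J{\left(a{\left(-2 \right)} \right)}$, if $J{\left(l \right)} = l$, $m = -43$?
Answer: $-86$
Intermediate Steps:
$m J{\left(a{\left(-2 \right)} \right)} = \left(-43\right) 2 = -86$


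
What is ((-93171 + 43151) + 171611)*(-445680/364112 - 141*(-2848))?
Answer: 1111153896617511/22757 ≈ 4.8827e+10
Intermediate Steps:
((-93171 + 43151) + 171611)*(-445680/364112 - 141*(-2848)) = (-50020 + 171611)*(-445680*1/364112 + 401568) = 121591*(-27855/22757 + 401568) = 121591*(9138455121/22757) = 1111153896617511/22757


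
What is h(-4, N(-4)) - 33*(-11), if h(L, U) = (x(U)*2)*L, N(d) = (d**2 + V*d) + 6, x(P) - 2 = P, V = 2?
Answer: 235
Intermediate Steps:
x(P) = 2 + P
N(d) = 6 + d**2 + 2*d (N(d) = (d**2 + 2*d) + 6 = 6 + d**2 + 2*d)
h(L, U) = L*(4 + 2*U) (h(L, U) = ((2 + U)*2)*L = (4 + 2*U)*L = L*(4 + 2*U))
h(-4, N(-4)) - 33*(-11) = 2*(-4)*(2 + (6 + (-4)**2 + 2*(-4))) - 33*(-11) = 2*(-4)*(2 + (6 + 16 - 8)) + 363 = 2*(-4)*(2 + 14) + 363 = 2*(-4)*16 + 363 = -128 + 363 = 235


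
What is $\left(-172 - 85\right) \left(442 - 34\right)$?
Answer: $-104856$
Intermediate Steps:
$\left(-172 - 85\right) \left(442 - 34\right) = \left(-257\right) 408 = -104856$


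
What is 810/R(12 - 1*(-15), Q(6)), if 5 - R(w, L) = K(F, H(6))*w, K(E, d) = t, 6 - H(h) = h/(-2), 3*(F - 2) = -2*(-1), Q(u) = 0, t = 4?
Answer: -810/103 ≈ -7.8641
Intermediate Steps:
F = 8/3 (F = 2 + (-2*(-1))/3 = 2 + (1/3)*2 = 2 + 2/3 = 8/3 ≈ 2.6667)
H(h) = 6 + h/2 (H(h) = 6 - h/(-2) = 6 - h*(-1)/2 = 6 - (-1)*h/2 = 6 + h/2)
K(E, d) = 4
R(w, L) = 5 - 4*w
810/R(12 - 1*(-15), Q(6)) = 810/(5 - 4*(12 - 1*(-15))) = 810/(5 - 4*(12 + 15)) = 810/(5 - 4*27) = 810/(5 - 108) = 810/(-103) = 810*(-1/103) = -810/103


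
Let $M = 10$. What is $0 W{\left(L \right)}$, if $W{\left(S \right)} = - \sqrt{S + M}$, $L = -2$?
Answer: $0$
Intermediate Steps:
$W{\left(S \right)} = - \sqrt{10 + S}$ ($W{\left(S \right)} = - \sqrt{S + 10} = - \sqrt{10 + S}$)
$0 W{\left(L \right)} = 0 \left(- \sqrt{10 - 2}\right) = 0 \left(- \sqrt{8}\right) = 0 \left(- 2 \sqrt{2}\right) = 0$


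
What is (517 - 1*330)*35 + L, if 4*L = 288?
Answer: 6617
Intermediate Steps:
L = 72 (L = (¼)*288 = 72)
(517 - 1*330)*35 + L = (517 - 1*330)*35 + 72 = (517 - 330)*35 + 72 = 187*35 + 72 = 6545 + 72 = 6617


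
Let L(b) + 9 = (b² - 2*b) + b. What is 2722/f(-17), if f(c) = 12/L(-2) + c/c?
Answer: -2722/3 ≈ -907.33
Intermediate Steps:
L(b) = -9 + b² - b (L(b) = -9 + ((b² - 2*b) + b) = -9 + (b² - b) = -9 + b² - b)
f(c) = -3 (f(c) = 12/(-9 + (-2)² - 1*(-2)) + c/c = 12/(-9 + 4 + 2) + 1 = 12/(-3) + 1 = 12*(-⅓) + 1 = -4 + 1 = -3)
2722/f(-17) = 2722/(-3) = 2722*(-⅓) = -2722/3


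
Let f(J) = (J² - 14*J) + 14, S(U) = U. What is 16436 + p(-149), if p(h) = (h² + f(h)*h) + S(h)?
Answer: -3582361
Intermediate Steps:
f(J) = 14 + J² - 14*J
p(h) = h + h² + h*(14 + h² - 14*h) (p(h) = (h² + (14 + h² - 14*h)*h) + h = (h² + h*(14 + h² - 14*h)) + h = h + h² + h*(14 + h² - 14*h))
16436 + p(-149) = 16436 - 149*(15 + (-149)² - 13*(-149)) = 16436 - 149*(15 + 22201 + 1937) = 16436 - 149*24153 = 16436 - 3598797 = -3582361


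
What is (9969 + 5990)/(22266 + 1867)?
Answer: 15959/24133 ≈ 0.66129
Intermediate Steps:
(9969 + 5990)/(22266 + 1867) = 15959/24133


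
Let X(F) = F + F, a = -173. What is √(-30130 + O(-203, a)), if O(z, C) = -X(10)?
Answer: 15*I*√134 ≈ 173.64*I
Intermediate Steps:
X(F) = 2*F
O(z, C) = -20 (O(z, C) = -2*10 = -1*20 = -20)
√(-30130 + O(-203, a)) = √(-30130 - 20) = √(-30150) = 15*I*√134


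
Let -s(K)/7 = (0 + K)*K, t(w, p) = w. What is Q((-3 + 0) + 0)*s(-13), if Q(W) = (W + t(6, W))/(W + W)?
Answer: 1183/2 ≈ 591.50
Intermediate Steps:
s(K) = -7*K² (s(K) = -7*(0 + K)*K = -7*K*K = -7*K²)
Q(W) = (6 + W)/(2*W) (Q(W) = (W + 6)/(W + W) = (6 + W)/((2*W)) = (6 + W)*(1/(2*W)) = (6 + W)/(2*W))
Q((-3 + 0) + 0)*s(-13) = ((6 + ((-3 + 0) + 0))/(2*((-3 + 0) + 0)))*(-7*(-13)²) = ((6 + (-3 + 0))/(2*(-3 + 0)))*(-7*169) = ((½)*(6 - 3)/(-3))*(-1183) = ((½)*(-⅓)*3)*(-1183) = -½*(-1183) = 1183/2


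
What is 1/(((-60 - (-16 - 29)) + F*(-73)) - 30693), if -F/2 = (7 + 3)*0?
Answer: -1/30708 ≈ -3.2565e-5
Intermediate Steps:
F = 0 (F = -2*(7 + 3)*0 = -20*0 = -2*0 = 0)
1/(((-60 - (-16 - 29)) + F*(-73)) - 30693) = 1/(((-60 - (-16 - 29)) + 0*(-73)) - 30693) = 1/(((-60 - 1*(-45)) + 0) - 30693) = 1/(((-60 + 45) + 0) - 30693) = 1/((-15 + 0) - 30693) = 1/(-15 - 30693) = 1/(-30708) = -1/30708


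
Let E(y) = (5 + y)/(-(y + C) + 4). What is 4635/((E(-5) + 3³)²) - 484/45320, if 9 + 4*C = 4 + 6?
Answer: 529559/83430 ≈ 6.3473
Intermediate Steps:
C = ¼ (C = -9/4 + (4 + 6)/4 = -9/4 + (¼)*10 = -9/4 + 5/2 = ¼ ≈ 0.25000)
E(y) = (5 + y)/(15/4 - y) (E(y) = (5 + y)/(-(y + ¼) + 4) = (5 + y)/(-(¼ + y) + 4) = (5 + y)/((-¼ - y) + 4) = (5 + y)/(15/4 - y))
4635/((E(-5) + 3³)²) - 484/45320 = 4635/((4*(-5 - 1*(-5))/(-15 + 4*(-5)) + 3³)²) - 484/45320 = 4635/((4*(-5 + 5)/(-15 - 20) + 27)²) - 484*1/45320 = 4635/((4*0/(-35) + 27)²) - 11/1030 = 4635/((4*(-1/35)*0 + 27)²) - 11/1030 = 4635/((0 + 27)²) - 11/1030 = 4635/(27²) - 11/1030 = 4635/729 - 11/1030 = 4635*(1/729) - 11/1030 = 515/81 - 11/1030 = 529559/83430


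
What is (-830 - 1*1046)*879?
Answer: -1649004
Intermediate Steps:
(-830 - 1*1046)*879 = (-830 - 1046)*879 = -1876*879 = -1649004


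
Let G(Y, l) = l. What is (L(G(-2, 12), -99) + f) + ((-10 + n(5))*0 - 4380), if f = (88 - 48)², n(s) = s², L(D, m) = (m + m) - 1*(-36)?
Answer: -2942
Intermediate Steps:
L(D, m) = 36 + 2*m (L(D, m) = 2*m + 36 = 36 + 2*m)
f = 1600 (f = 40² = 1600)
(L(G(-2, 12), -99) + f) + ((-10 + n(5))*0 - 4380) = ((36 + 2*(-99)) + 1600) + ((-10 + 5²)*0 - 4380) = ((36 - 198) + 1600) + ((-10 + 25)*0 - 4380) = (-162 + 1600) + (15*0 - 4380) = 1438 + (0 - 4380) = 1438 - 4380 = -2942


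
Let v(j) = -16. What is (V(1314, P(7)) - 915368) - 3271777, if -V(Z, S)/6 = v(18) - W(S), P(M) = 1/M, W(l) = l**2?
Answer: -205165395/49 ≈ -4.1870e+6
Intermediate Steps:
V(Z, S) = 96 + 6*S**2 (V(Z, S) = -6*(-16 - S**2) = 96 + 6*S**2)
(V(1314, P(7)) - 915368) - 3271777 = ((96 + 6*(1/7)**2) - 915368) - 3271777 = ((96 + 6*(1/49)) - 915368) - 3271777 = ((96 + 6/49) - 915368) - 3271777 = (4710/49 - 915368) - 3271777 = -44848322/49 - 3271777 = -205165395/49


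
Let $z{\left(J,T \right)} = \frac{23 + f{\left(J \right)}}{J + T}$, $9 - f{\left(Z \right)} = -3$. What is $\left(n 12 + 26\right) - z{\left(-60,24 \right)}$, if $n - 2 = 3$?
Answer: $\frac{3131}{36} \approx 86.972$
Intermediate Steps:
$n = 5$ ($n = 2 + 3 = 5$)
$f{\left(Z \right)} = 12$ ($f{\left(Z \right)} = 9 - -3 = 9 + 3 = 12$)
$z{\left(J,T \right)} = \frac{35}{J + T}$ ($z{\left(J,T \right)} = \frac{23 + 12}{J + T} = \frac{35}{J + T}$)
$\left(n 12 + 26\right) - z{\left(-60,24 \right)} = \left(5 \cdot 12 + 26\right) - \frac{35}{-60 + 24} = \left(60 + 26\right) - \frac{35}{-36} = 86 - 35 \left(- \frac{1}{36}\right) = 86 - - \frac{35}{36} = 86 + \frac{35}{36} = \frac{3131}{36}$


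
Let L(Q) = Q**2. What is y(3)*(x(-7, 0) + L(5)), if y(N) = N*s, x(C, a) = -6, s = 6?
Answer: 342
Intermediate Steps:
y(N) = 6*N (y(N) = N*6 = 6*N)
y(3)*(x(-7, 0) + L(5)) = (6*3)*(-6 + 5**2) = 18*(-6 + 25) = 18*19 = 342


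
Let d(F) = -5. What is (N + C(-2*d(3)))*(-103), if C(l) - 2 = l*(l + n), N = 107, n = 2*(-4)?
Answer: -13287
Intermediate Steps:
n = -8
C(l) = 2 + l*(-8 + l) (C(l) = 2 + l*(l - 8) = 2 + l*(-8 + l))
(N + C(-2*d(3)))*(-103) = (107 + (2 + (-2*(-5))² - (-16)*(-5)))*(-103) = (107 + (2 + 10² - 8*10))*(-103) = (107 + (2 + 100 - 80))*(-103) = (107 + 22)*(-103) = 129*(-103) = -13287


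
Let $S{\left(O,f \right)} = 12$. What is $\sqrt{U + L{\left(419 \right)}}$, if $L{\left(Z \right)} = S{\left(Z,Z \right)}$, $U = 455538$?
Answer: $5 \sqrt{18222} \approx 674.94$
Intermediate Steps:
$L{\left(Z \right)} = 12$
$\sqrt{U + L{\left(419 \right)}} = \sqrt{455538 + 12} = \sqrt{455550} = 5 \sqrt{18222}$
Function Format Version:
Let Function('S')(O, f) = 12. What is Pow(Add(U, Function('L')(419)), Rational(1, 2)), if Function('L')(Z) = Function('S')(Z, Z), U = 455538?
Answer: Mul(5, Pow(18222, Rational(1, 2))) ≈ 674.94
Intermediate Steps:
Function('L')(Z) = 12
Pow(Add(U, Function('L')(419)), Rational(1, 2)) = Pow(Add(455538, 12), Rational(1, 2)) = Pow(455550, Rational(1, 2)) = Mul(5, Pow(18222, Rational(1, 2)))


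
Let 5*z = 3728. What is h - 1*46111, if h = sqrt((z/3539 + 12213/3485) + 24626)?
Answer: -46111 + sqrt(3746502949921004395)/12333415 ≈ -45954.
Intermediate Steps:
z = 3728/5 (z = (1/5)*3728 = 3728/5 ≈ 745.60)
h = sqrt(3746502949921004395)/12333415 (h = sqrt(((3728/5)/3539 + 12213/3485) + 24626) = sqrt(((3728/5)*(1/3539) + 12213*(1/3485)) + 24626) = sqrt((3728/17695 + 12213/3485) + 24626) = sqrt(45820223/12333415 + 24626) = sqrt(303768498013/12333415) = sqrt(3746502949921004395)/12333415 ≈ 156.94)
h - 1*46111 = sqrt(3746502949921004395)/12333415 - 1*46111 = sqrt(3746502949921004395)/12333415 - 46111 = -46111 + sqrt(3746502949921004395)/12333415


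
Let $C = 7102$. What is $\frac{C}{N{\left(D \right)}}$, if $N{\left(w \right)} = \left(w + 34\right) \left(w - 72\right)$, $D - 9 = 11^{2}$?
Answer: $\frac{3551}{4756} \approx 0.74664$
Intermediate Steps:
$D = 130$ ($D = 9 + 11^{2} = 9 + 121 = 130$)
$N{\left(w \right)} = \left(-72 + w\right) \left(34 + w\right)$ ($N{\left(w \right)} = \left(34 + w\right) \left(-72 + w\right) = \left(-72 + w\right) \left(34 + w\right)$)
$\frac{C}{N{\left(D \right)}} = \frac{7102}{-2448 + 130^{2} - 4940} = \frac{7102}{-2448 + 16900 - 4940} = \frac{7102}{9512} = 7102 \cdot \frac{1}{9512} = \frac{3551}{4756}$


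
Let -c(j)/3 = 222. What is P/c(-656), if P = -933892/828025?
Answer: 466946/275732325 ≈ 0.0016935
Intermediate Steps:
P = -933892/828025 (P = -933892*1/828025 = -933892/828025 ≈ -1.1279)
c(j) = -666 (c(j) = -3*222 = -666)
P/c(-656) = -933892/828025/(-666) = -933892/828025*(-1/666) = 466946/275732325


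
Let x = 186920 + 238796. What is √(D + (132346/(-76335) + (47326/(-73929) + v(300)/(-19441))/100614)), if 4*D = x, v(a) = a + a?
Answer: √40025706885951890702246883854228101337510/613257759435349245 ≈ 326.23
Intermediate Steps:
v(a) = 2*a
x = 425716
D = 106429 (D = (¼)*425716 = 106429)
√(D + (132346/(-76335) + (47326/(-73929) + v(300)/(-19441))/100614)) = √(106429 + (132346/(-76335) + (47326/(-73929) + (2*300)/(-19441))/100614)) = √(106429 + (132346*(-1/76335) + (47326*(-1/73929) + 600*(-1/19441))*(1/100614))) = √(106429 + (-132346/76335 + (-47326/73929 - 600/19441)*(1/100614))) = √(106429 + (-132346/76335 - 964422166/1437253689*1/100614)) = √(106429 + (-132346/76335 - 482211083/72303921332523)) = √(106429 - 3189723860752369921/1839773278306047735) = √(195802040512973602018394/1839773278306047735) = √40025706885951890702246883854228101337510/613257759435349245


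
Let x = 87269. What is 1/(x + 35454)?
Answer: 1/122723 ≈ 8.1484e-6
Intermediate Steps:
1/(x + 35454) = 1/(87269 + 35454) = 1/122723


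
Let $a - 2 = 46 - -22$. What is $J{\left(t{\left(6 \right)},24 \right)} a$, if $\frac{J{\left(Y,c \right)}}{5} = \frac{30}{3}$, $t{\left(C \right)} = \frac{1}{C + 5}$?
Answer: $3500$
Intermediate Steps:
$t{\left(C \right)} = \frac{1}{5 + C}$
$a = 70$ ($a = 2 + \left(46 - -22\right) = 2 + \left(46 + 22\right) = 2 + 68 = 70$)
$J{\left(Y,c \right)} = 50$ ($J{\left(Y,c \right)} = 5 \cdot \frac{30}{3} = 5 \cdot 30 \cdot \frac{1}{3} = 5 \cdot 10 = 50$)
$J{\left(t{\left(6 \right)},24 \right)} a = 50 \cdot 70 = 3500$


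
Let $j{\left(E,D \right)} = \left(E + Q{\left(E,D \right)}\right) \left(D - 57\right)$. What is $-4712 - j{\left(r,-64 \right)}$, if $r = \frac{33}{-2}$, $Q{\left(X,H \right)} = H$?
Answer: $- \frac{28905}{2} \approx -14453.0$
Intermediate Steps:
$r = - \frac{33}{2}$ ($r = 33 \left(- \frac{1}{2}\right) = - \frac{33}{2} \approx -16.5$)
$j{\left(E,D \right)} = \left(-57 + D\right) \left(D + E\right)$ ($j{\left(E,D \right)} = \left(E + D\right) \left(D - 57\right) = \left(D + E\right) \left(-57 + D\right) = \left(-57 + D\right) \left(D + E\right)$)
$-4712 - j{\left(r,-64 \right)} = -4712 - \left(\left(-64\right)^{2} - -3648 - - \frac{1881}{2} - -1056\right) = -4712 - \left(4096 + 3648 + \frac{1881}{2} + 1056\right) = -4712 - \frac{19481}{2} = - \frac{28905}{2}$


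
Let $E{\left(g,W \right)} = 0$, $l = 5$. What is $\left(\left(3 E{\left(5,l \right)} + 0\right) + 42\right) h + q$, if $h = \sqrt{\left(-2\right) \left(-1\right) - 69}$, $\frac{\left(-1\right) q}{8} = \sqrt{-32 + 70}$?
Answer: $- 8 \sqrt{38} + 42 i \sqrt{67} \approx -49.315 + 343.78 i$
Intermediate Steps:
$q = - 8 \sqrt{38}$ ($q = - 8 \sqrt{-32 + 70} = - 8 \sqrt{38} \approx -49.315$)
$h = i \sqrt{67}$ ($h = \sqrt{2 - 69} = \sqrt{-67} = i \sqrt{67} \approx 8.1853 i$)
$\left(\left(3 E{\left(5,l \right)} + 0\right) + 42\right) h + q = \left(\left(3 \cdot 0 + 0\right) + 42\right) i \sqrt{67} - 8 \sqrt{38} = \left(\left(0 + 0\right) + 42\right) i \sqrt{67} - 8 \sqrt{38} = \left(0 + 42\right) i \sqrt{67} - 8 \sqrt{38} = 42 i \sqrt{67} - 8 \sqrt{38} = - 8 \sqrt{38} + 42 i \sqrt{67}$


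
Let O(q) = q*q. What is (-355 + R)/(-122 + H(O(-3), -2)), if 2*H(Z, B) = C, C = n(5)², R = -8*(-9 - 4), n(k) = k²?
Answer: -502/381 ≈ -1.3176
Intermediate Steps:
O(q) = q²
R = 104 (R = -8*(-13) = 104)
C = 625 (C = (5²)² = 25² = 625)
H(Z, B) = 625/2 (H(Z, B) = (½)*625 = 625/2)
(-355 + R)/(-122 + H(O(-3), -2)) = (-355 + 104)/(-122 + 625/2) = -251/381/2 = -251*2/381 = -502/381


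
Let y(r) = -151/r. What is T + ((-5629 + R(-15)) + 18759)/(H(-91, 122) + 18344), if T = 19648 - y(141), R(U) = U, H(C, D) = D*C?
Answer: 2229549757/113458 ≈ 19651.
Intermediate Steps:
H(C, D) = C*D
T = 2770519/141 (T = 19648 - (-151)/141 = 19648 - 1*(-151/141) = 19648 + 151/141 = 2770519/141 ≈ 19649.)
T + ((-5629 + R(-15)) + 18759)/(H(-91, 122) + 18344) = 2770519/141 + ((-5629 - 15) + 18759)/(-91*122 + 18344) = 2770519/141 + (-5644 + 18759)/(-11102 + 18344) = 2770519/141 + 13115/7242 = 2229549757/113458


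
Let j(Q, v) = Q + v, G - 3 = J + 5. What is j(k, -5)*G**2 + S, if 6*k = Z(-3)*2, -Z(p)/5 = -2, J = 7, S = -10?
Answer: -385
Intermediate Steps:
Z(p) = 10 (Z(p) = -5*(-2) = 10)
k = 10/3 (k = (10*2)/6 = (1/6)*20 = 10/3 ≈ 3.3333)
G = 15 (G = 3 + (7 + 5) = 3 + 12 = 15)
j(k, -5)*G**2 + S = (10/3 - 5)*15**2 - 10 = -5/3*225 - 10 = -375 - 10 = -385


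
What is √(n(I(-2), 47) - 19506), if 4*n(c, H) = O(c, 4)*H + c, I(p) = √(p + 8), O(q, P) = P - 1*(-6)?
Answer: √(-77554 + √6)/2 ≈ 139.24*I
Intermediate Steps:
O(q, P) = 6 + P (O(q, P) = P + 6 = 6 + P)
I(p) = √(8 + p)
n(c, H) = c/4 + 5*H/2 (n(c, H) = ((6 + 4)*H + c)/4 = (10*H + c)/4 = (c + 10*H)/4 = c/4 + 5*H/2)
√(n(I(-2), 47) - 19506) = √((√(8 - 2)/4 + (5/2)*47) - 19506) = √((√6/4 + 235/2) - 19506) = √((235/2 + √6/4) - 19506) = √(-38777/2 + √6/4)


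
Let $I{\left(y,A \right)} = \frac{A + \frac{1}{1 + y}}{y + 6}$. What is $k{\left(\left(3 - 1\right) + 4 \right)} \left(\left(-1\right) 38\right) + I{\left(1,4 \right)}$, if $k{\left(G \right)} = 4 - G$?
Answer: $\frac{1073}{14} \approx 76.643$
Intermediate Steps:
$I{\left(y,A \right)} = \frac{A + \frac{1}{1 + y}}{6 + y}$
$k{\left(\left(3 - 1\right) + 4 \right)} \left(\left(-1\right) 38\right) + I{\left(1,4 \right)} = \left(4 - \left(\left(3 - 1\right) + 4\right)\right) \left(\left(-1\right) 38\right) + \frac{1 + 4 + 4 \cdot 1}{6 + 1^{2} + 7 \cdot 1} = \left(4 - \left(2 + 4\right)\right) \left(-38\right) + \frac{1 + 4 + 4}{6 + 1 + 7} = \left(4 - 6\right) \left(-38\right) + \frac{1}{14} \cdot 9 = \left(-2\right) \left(-38\right) + \frac{9}{14} = 76 + \frac{9}{14} = \frac{1073}{14}$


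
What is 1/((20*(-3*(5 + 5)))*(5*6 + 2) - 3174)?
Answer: -1/22374 ≈ -4.4695e-5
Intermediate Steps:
1/((20*(-3*(5 + 5)))*(5*6 + 2) - 3174) = 1/((20*(-3*10))*(30 + 2) - 3174) = 1/((20*(-30))*32 - 3174) = 1/(-600*32 - 3174) = 1/(-19200 - 3174) = 1/(-22374) = -1/22374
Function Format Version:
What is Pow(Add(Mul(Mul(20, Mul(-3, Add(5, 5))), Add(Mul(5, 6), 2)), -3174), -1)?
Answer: Rational(-1, 22374) ≈ -4.4695e-5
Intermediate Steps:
Pow(Add(Mul(Mul(20, Mul(-3, Add(5, 5))), Add(Mul(5, 6), 2)), -3174), -1) = Pow(Add(Mul(Mul(20, Mul(-3, 10)), Add(30, 2)), -3174), -1) = Pow(Add(Mul(Mul(20, -30), 32), -3174), -1) = Pow(Add(Mul(-600, 32), -3174), -1) = Pow(Add(-19200, -3174), -1) = Pow(-22374, -1) = Rational(-1, 22374)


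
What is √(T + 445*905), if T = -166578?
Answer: √236147 ≈ 485.95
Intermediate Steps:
√(T + 445*905) = √(-166578 + 445*905) = √(-166578 + 402725) = √236147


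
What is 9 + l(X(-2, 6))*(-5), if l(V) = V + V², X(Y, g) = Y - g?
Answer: -271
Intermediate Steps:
9 + l(X(-2, 6))*(-5) = 9 + ((-2 - 1*6)*(1 + (-2 - 1*6)))*(-5) = 9 + ((-2 - 6)*(1 + (-2 - 6)))*(-5) = 9 - 8*(1 - 8)*(-5) = 9 - 8*(-7)*(-5) = 9 + 56*(-5) = 9 - 280 = -271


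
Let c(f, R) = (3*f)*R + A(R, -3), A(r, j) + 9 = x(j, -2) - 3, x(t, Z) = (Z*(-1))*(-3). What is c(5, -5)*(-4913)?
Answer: 456909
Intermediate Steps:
x(t, Z) = 3*Z (x(t, Z) = -Z*(-3) = 3*Z)
A(r, j) = -18 (A(r, j) = -9 + (3*(-2) - 3) = -9 + (-6 - 3) = -9 - 9 = -18)
c(f, R) = -18 + 3*R*f (c(f, R) = (3*f)*R - 18 = 3*R*f - 18 = -18 + 3*R*f)
c(5, -5)*(-4913) = (-18 + 3*(-5)*5)*(-4913) = (-18 - 75)*(-4913) = -93*(-4913) = 456909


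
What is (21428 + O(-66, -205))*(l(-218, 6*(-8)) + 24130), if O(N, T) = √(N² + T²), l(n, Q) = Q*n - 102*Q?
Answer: 846191720 + 39490*√46381 ≈ 8.5470e+8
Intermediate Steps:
l(n, Q) = -102*Q + Q*n
(21428 + O(-66, -205))*(l(-218, 6*(-8)) + 24130) = (21428 + √((-66)² + (-205)²))*((6*(-8))*(-102 - 218) + 24130) = (21428 + √(4356 + 42025))*(-48*(-320) + 24130) = (21428 + √46381)*(15360 + 24130) = (21428 + √46381)*39490 = 846191720 + 39490*√46381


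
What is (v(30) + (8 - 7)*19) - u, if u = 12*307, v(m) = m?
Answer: -3635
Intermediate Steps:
u = 3684
(v(30) + (8 - 7)*19) - u = (30 + (8 - 7)*19) - 1*3684 = (30 + 1*19) - 3684 = (30 + 19) - 3684 = 49 - 3684 = -3635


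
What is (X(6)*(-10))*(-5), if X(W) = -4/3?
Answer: -200/3 ≈ -66.667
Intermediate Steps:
X(W) = -4/3 (X(W) = -4*1/3 = -4/3)
(X(6)*(-10))*(-5) = -4/3*(-10)*(-5) = (40/3)*(-5) = -200/3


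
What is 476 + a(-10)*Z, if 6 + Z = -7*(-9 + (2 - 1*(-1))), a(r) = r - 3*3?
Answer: -208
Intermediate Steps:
a(r) = -9 + r (a(r) = r - 9 = -9 + r)
Z = 36 (Z = -6 - 7*(-9 + (2 - 1*(-1))) = -6 - 7*(-9 + (2 + 1)) = -6 - 7*(-9 + 3) = -6 - 7*(-6) = -6 + 42 = 36)
476 + a(-10)*Z = 476 + (-9 - 10)*36 = 476 - 19*36 = 476 - 684 = -208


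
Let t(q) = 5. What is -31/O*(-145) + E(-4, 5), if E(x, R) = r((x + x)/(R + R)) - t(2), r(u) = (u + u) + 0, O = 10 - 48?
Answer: -23729/190 ≈ -124.89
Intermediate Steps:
O = -38
r(u) = 2*u (r(u) = 2*u + 0 = 2*u)
E(x, R) = -5 + 2*x/R (E(x, R) = 2*((x + x)/(R + R)) - 1*5 = 2*((2*x)/((2*R))) - 5 = 2*((2*x)*(1/(2*R))) - 5 = 2*(x/R) - 5 = 2*x/R - 5 = -5 + 2*x/R)
-31/O*(-145) + E(-4, 5) = -31/(-38)*(-145) + (-5 + 2*(-4)/5) = -31*(-1/38)*(-145) + (-5 + 2*(-4)*(1/5)) = (31/38)*(-145) + (-5 - 8/5) = -4495/38 - 33/5 = -23729/190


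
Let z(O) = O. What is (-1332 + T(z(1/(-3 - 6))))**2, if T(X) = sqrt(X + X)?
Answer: (3996 - I*sqrt(2))**2/9 ≈ 1.7742e+6 - 1255.8*I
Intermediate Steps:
T(X) = sqrt(2)*sqrt(X) (T(X) = sqrt(2*X) = sqrt(2)*sqrt(X))
(-1332 + T(z(1/(-3 - 6))))**2 = (-1332 + sqrt(2)*sqrt(1/(-3 - 6)))**2 = (-1332 + sqrt(2)*sqrt(1/(-9)))**2 = (-1332 + sqrt(2)*sqrt(-1/9))**2 = (-1332 + sqrt(2)*(I/3))**2 = (-1332 + I*sqrt(2)/3)**2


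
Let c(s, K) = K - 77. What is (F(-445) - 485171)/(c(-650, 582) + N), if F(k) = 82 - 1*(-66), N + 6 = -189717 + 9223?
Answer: 485023/179995 ≈ 2.6946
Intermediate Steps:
c(s, K) = -77 + K
N = -180500 (N = -6 + (-189717 + 9223) = -6 - 180494 = -180500)
F(k) = 148 (F(k) = 82 + 66 = 148)
(F(-445) - 485171)/(c(-650, 582) + N) = (148 - 485171)/((-77 + 582) - 180500) = -485023/(505 - 180500) = -485023/(-179995) = -485023*(-1/179995) = 485023/179995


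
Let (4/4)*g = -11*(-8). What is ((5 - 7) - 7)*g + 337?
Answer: -455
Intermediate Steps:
g = 88 (g = -11*(-8) = 88)
((5 - 7) - 7)*g + 337 = ((5 - 7) - 7)*88 + 337 = (-2 - 7)*88 + 337 = -9*88 + 337 = -792 + 337 = -455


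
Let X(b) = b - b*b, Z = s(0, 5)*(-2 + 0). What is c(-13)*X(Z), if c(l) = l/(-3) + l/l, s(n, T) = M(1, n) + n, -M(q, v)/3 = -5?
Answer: -4960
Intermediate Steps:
M(q, v) = 15 (M(q, v) = -3*(-5) = 15)
s(n, T) = 15 + n
Z = -30 (Z = (15 + 0)*(-2 + 0) = 15*(-2) = -30)
c(l) = 1 - l/3 (c(l) = l*(-⅓) + 1 = -l/3 + 1 = 1 - l/3)
X(b) = b - b²
c(-13)*X(Z) = (1 - ⅓*(-13))*(-30*(1 - 1*(-30))) = (1 + 13/3)*(-30*(1 + 30)) = 16*(-30*31)/3 = (16/3)*(-930) = -4960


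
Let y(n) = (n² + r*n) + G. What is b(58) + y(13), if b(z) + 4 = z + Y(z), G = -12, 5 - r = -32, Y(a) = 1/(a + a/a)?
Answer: 40829/59 ≈ 692.02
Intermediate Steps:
Y(a) = 1/(1 + a) (Y(a) = 1/(a + 1) = 1/(1 + a))
r = 37 (r = 5 - 1*(-32) = 5 + 32 = 37)
y(n) = -12 + n² + 37*n (y(n) = (n² + 37*n) - 12 = -12 + n² + 37*n)
b(z) = -4 + z + 1/(1 + z) (b(z) = -4 + (z + 1/(1 + z)) = -4 + z + 1/(1 + z))
b(58) + y(13) = (1 + (1 + 58)*(-4 + 58))/(1 + 58) + (-12 + 13² + 37*13) = (1 + 59*54)/59 + (-12 + 169 + 481) = (1 + 3186)/59 + 638 = (1/59)*3187 + 638 = 3187/59 + 638 = 40829/59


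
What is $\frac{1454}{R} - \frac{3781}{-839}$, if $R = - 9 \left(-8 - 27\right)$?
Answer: $\frac{2410921}{264285} \approx 9.1224$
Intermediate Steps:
$R = 315$ ($R = \left(-9\right) \left(-35\right) = 315$)
$\frac{1454}{R} - \frac{3781}{-839} = \frac{1454}{315} - \frac{3781}{-839} = 1454 \cdot \frac{1}{315} - - \frac{3781}{839} = \frac{1454}{315} + \frac{3781}{839} = \frac{2410921}{264285}$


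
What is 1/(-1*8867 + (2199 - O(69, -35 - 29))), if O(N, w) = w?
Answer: -1/6604 ≈ -0.00015142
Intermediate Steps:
1/(-1*8867 + (2199 - O(69, -35 - 29))) = 1/(-1*8867 + (2199 - (-35 - 29))) = 1/(-8867 + (2199 - 1*(-64))) = 1/(-8867 + (2199 + 64)) = 1/(-8867 + 2263) = 1/(-6604) = -1/6604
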